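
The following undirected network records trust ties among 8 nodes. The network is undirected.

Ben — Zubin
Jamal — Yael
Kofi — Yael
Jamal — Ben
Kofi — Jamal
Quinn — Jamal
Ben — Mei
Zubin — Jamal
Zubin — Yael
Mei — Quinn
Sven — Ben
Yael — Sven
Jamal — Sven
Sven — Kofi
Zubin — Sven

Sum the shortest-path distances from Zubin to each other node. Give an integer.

Distances from Zubin: Ben:1, Jamal:1, Kofi:2, Mei:2, Quinn:2, Sven:1, Yael:1.
Sum = 1 + 1 + 2 + 2 + 2 + 1 + 1 = 10.

10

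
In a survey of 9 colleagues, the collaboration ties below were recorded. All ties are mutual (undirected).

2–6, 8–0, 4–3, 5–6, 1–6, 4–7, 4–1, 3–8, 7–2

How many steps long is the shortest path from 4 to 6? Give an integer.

One shortest route is 4 – 1 – 6, which uses 2 edges, and 4 and 6 are not directly tied, so nothing shorter exists. So d(4,6) = 2.

2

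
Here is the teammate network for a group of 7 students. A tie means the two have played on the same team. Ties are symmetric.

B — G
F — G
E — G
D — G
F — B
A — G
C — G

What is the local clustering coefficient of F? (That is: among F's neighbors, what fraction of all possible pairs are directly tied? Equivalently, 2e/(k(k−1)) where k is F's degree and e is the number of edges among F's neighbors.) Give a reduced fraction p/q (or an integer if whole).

F's neighbors: B and G (k = 2).
Possible neighbor pairs: C(2,2) = 1. Edges among them: B–G → e = 1.
Clustering(F) = 1/1.

1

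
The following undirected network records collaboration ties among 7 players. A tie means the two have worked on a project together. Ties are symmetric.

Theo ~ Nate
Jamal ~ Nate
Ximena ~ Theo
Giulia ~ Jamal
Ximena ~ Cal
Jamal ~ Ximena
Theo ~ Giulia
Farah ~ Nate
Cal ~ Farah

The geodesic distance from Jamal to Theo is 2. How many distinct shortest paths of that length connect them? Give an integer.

3

The shortest distance is 2. The length-2 paths are: Jamal–Nate–Theo; Jamal–Giulia–Theo; Jamal–Ximena–Theo.
That gives 3 distinct shortest paths.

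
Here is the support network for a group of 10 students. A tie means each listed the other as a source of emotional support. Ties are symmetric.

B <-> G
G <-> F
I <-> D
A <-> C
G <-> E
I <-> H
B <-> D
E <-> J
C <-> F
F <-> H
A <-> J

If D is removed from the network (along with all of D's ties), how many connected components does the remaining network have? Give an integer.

D's neighbors (B and I) remain reachable from one another through other ties, so the rest of the network stays in one piece.

1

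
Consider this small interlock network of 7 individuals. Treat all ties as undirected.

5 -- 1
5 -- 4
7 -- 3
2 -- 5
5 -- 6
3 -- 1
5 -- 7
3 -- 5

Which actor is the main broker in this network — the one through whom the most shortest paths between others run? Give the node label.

5

Unnormalized betweenness of each node: 1:0, 2:0, 3:1/2, 4:0, 5:25/2, 6:0, 7:0.
5 has the largest value, 25/2, making it the main broker — the node through which the most shortest paths run.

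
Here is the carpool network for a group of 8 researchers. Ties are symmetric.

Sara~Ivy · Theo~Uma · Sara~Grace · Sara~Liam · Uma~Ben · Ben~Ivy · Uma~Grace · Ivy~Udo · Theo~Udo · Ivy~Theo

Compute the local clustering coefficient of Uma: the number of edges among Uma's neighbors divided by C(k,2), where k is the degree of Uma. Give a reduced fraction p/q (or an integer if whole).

0

Uma's neighbors: Ben, Grace, and Theo (k = 3).
Possible neighbor pairs: C(3,2) = 3. Edges among them: none → e = 0.
Clustering(Uma) = 0/3 = 0.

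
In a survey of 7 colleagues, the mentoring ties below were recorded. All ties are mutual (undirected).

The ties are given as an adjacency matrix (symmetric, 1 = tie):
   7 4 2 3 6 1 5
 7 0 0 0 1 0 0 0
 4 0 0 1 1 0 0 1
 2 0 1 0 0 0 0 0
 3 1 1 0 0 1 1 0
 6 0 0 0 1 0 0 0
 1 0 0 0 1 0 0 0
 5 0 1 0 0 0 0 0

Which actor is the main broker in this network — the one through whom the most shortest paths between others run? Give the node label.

3

Unnormalized betweenness of each node: 1:0, 2:0, 3:12, 4:9, 5:0, 6:0, 7:0.
3 has the largest value, 12, making it the main broker — the node through which the most shortest paths run.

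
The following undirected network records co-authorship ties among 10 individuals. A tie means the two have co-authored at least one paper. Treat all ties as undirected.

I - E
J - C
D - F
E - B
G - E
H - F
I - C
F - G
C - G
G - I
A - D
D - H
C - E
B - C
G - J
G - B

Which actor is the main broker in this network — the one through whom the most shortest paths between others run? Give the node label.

Unnormalized betweenness of each node: A:0, B:0, C:11/6, D:8, E:1/3, F:18, G:131/6, H:0, I:0, J:0.
G has the largest value, 131/6, making it the main broker — the node through which the most shortest paths run.

G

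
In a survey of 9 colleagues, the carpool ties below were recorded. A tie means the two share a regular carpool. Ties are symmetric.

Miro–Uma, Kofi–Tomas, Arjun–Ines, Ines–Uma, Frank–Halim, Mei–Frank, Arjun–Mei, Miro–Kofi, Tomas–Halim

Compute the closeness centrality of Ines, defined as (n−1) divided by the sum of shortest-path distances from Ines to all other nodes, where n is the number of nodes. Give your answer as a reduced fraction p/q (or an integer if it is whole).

Distances from Ines: Arjun:1, Frank:3, Halim:4, Kofi:3, Mei:2, Miro:2, Tomas:4, Uma:1. Sum = 20.
n = 9, so closeness = 8/20 = 2/5.

2/5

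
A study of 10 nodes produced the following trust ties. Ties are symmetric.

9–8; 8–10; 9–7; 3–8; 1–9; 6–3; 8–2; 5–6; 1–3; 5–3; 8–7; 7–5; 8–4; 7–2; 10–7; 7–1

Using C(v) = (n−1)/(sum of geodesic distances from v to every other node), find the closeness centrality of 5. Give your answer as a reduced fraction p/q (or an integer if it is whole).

9/16

Distances from 5: 1:2, 2:2, 3:1, 4:3, 6:1, 7:1, 8:2, 9:2, 10:2. Sum = 16.
n = 10, so closeness = 9/16.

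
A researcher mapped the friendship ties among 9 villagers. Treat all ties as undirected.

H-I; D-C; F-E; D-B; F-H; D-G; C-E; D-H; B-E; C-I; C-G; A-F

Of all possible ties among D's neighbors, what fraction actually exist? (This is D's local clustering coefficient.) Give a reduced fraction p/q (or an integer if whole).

D's neighbors: B, C, G, and H (k = 4).
Possible neighbor pairs: C(4,2) = 6. Edges among them: C–G → e = 1.
Clustering(D) = 1/6.

1/6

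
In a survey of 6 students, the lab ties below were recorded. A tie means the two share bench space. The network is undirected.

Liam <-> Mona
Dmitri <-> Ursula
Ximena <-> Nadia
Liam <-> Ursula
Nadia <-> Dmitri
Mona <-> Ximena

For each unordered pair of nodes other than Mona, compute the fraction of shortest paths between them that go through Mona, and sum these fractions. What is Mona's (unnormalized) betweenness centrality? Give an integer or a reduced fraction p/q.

2

Pairs whose geodesics pass through Mona — Liam–Nadia: 1/2; Liam–Ximena: 1; Ursula–Ximena: 1/2.
All other pairs contribute 0.
Summing the contributions gives betweenness(Mona) = 2.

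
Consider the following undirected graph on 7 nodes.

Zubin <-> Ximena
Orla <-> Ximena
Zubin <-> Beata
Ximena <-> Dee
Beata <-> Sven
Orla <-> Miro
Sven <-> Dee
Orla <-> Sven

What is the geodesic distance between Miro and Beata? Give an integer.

3

One shortest route is Miro – Orla – Sven – Beata, which uses 3 edges, and at distance 2 from Miro we only reach {Sven, Ximena}, which does not include Beata. So d(Miro,Beata) = 3.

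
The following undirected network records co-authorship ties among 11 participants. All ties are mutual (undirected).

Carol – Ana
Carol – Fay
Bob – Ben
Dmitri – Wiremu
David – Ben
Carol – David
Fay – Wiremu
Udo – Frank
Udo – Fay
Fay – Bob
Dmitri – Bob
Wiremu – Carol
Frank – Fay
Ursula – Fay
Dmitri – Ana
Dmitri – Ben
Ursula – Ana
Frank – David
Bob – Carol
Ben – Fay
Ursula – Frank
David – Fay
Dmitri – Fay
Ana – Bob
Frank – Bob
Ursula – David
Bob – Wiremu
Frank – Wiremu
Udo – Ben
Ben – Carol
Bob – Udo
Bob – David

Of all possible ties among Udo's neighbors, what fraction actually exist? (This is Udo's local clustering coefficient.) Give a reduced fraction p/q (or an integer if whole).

5/6

Udo's neighbors: Ben, Bob, Fay, and Frank (k = 4).
Possible neighbor pairs: C(4,2) = 6. Edges among them: Ben–Bob, Ben–Fay, Bob–Fay, Bob–Frank, Fay–Frank → e = 5.
Clustering(Udo) = 5/6.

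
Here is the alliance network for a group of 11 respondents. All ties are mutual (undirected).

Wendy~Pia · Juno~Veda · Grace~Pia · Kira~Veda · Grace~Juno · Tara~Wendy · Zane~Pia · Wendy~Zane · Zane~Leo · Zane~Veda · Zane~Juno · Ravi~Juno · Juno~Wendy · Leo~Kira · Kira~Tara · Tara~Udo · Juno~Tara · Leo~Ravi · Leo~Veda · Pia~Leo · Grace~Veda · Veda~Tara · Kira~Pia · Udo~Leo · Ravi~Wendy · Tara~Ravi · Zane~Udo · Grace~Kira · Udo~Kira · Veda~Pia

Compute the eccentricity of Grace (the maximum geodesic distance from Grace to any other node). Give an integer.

2

Distances from Grace: Juno:1, Kira:1, Leo:2, Pia:1, Ravi:2, Tara:2, Udo:2, Veda:1, Wendy:2, Zane:2.
The largest is 2 (to Leo, Tara, Zane, Wendy, Ravi, and Udo), so the eccentricity of Grace is 2.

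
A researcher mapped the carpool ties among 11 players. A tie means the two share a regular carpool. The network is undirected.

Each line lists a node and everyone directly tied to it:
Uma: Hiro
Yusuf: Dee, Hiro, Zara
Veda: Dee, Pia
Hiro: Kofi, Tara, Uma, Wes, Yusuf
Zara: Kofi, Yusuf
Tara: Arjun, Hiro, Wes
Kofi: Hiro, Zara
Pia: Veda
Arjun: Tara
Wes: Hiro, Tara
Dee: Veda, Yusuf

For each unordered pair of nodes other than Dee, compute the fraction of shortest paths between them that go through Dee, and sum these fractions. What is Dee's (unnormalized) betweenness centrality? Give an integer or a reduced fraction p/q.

Pairs whose geodesics pass through Dee — Arjun–Veda: 1; Arjun–Pia: 1; Wes–Veda: 1; Wes–Pia: 1; Veda–Tara: 1; Veda–Kofi: 2/2; Veda–Uma: 1; Veda–Yusuf: 1; Veda–Hiro: 1; Veda–Zara: 1; Pia–Tara: 1; Pia–Kofi: 2/2; Pia–Uma: 1; Pia–Yusuf: 1 … (+2 more pairs).
All other pairs contribute 0.
Summing the contributions gives betweenness(Dee) = 16.

16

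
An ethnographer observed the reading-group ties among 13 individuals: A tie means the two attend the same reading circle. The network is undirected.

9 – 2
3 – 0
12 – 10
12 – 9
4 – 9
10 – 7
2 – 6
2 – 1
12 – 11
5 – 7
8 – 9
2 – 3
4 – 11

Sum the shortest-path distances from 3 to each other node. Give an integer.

Distances from 3: 0:1, 1:2, 2:1, 4:3, 5:6, 6:2, 7:5, 8:3, 9:2, 10:4, 11:4, 12:3.
Sum = 1 + 2 + 1 + 3 + 6 + 2 + 5 + 3 + 2 + 4 + 4 + 3 = 36.

36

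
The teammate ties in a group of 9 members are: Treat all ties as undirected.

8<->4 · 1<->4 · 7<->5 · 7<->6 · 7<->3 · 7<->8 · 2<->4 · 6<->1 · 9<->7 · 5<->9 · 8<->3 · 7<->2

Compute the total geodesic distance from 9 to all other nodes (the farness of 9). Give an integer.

16

Distances from 9: 1:3, 2:2, 3:2, 4:3, 5:1, 6:2, 7:1, 8:2.
Sum = 3 + 2 + 2 + 3 + 1 + 2 + 1 + 2 = 16.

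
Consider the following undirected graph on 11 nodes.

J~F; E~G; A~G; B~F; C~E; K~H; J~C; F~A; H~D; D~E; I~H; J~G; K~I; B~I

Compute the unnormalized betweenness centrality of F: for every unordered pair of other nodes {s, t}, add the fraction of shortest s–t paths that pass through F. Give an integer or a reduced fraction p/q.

Pairs whose geodesics pass through F — A–B: 1; A–I: 1; A–K: 1; A–H: 1/2; A–C: 1/3; A–J: 1/2; B–E: 3/4; B–C: 1; B–J: 1; B–G: 2/2; I–C: 1/2; I–J: 1; I–G: 2/3; K–J: 1 … (+1 more pairs).
All other pairs contribute 0.
Summing the contributions gives betweenness(F) = 139/12.

139/12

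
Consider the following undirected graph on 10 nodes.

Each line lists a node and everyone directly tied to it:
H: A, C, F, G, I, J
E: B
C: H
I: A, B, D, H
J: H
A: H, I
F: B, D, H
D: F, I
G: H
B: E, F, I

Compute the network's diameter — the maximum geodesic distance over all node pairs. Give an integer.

4

Eccentricity of each node (its greatest distance to any other): A:3, B:3, C:4, D:3, E:4, F:2, G:4, H:3, I:2, J:4.
The maximum eccentricity is 4, realized for instance by the pair G–E via G – H – F – B – E. So the diameter is 4.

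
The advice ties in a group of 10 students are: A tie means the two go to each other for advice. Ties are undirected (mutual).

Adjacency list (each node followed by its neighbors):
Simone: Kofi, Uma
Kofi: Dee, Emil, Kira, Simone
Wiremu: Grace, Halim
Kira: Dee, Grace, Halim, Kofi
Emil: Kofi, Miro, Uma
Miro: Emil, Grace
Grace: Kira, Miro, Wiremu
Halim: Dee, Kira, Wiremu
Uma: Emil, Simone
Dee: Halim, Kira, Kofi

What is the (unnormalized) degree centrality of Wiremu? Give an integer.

Wiremu is directly tied to Grace and Halim. That is 2 neighbors, so the degree of Wiremu is 2.

2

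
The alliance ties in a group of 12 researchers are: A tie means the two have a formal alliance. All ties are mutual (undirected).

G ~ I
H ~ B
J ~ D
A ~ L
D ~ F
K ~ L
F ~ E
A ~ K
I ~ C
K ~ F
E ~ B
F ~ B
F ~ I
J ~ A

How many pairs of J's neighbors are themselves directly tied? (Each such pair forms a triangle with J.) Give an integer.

J's neighbors are A and D, but none of them are tied to each other, so no triangle contains J.

0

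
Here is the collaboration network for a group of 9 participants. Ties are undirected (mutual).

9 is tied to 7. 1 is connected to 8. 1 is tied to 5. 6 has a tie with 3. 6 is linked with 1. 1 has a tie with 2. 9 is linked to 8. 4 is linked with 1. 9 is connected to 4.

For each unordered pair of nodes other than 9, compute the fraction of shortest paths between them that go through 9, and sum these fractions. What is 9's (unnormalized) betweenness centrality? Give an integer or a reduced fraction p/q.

15/2

Pairs whose geodesics pass through 9 — 1–7: 2/2; 2–7: 2/2; 3–7: 2/2; 7–5: 2/2; 7–8: 1; 7–4: 1; 7–6: 2/2; 8–4: 1/2.
All other pairs contribute 0.
Summing the contributions gives betweenness(9) = 15/2.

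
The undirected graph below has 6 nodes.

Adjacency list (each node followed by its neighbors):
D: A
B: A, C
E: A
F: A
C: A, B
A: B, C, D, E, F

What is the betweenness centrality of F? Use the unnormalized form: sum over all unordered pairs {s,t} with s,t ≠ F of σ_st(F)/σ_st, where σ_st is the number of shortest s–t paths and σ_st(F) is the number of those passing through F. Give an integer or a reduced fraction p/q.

No shortest path between any pair of other nodes passes through F.
Summing the contributions gives betweenness(F) = 0.

0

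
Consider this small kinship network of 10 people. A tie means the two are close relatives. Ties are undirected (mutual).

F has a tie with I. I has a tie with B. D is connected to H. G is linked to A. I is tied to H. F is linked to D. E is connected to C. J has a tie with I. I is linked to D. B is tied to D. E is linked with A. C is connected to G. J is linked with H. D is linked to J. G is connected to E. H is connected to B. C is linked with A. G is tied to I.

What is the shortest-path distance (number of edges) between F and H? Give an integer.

One shortest route is F – D – H, which uses 2 edges, and F and H are not directly tied, so nothing shorter exists. So d(F,H) = 2.

2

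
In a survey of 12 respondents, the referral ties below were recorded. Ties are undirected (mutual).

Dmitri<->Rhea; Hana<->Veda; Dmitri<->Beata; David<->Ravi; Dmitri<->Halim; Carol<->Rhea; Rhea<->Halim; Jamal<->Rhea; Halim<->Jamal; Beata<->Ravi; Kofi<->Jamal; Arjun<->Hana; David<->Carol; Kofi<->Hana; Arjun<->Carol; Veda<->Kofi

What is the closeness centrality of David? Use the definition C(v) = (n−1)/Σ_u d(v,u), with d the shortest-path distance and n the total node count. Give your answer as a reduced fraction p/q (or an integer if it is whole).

Distances from David: Arjun:2, Beata:2, Carol:1, Dmitri:3, Halim:3, Hana:3, Jamal:3, Kofi:4, Ravi:1, Rhea:2, Veda:4. Sum = 28.
n = 12, so closeness = 11/28.

11/28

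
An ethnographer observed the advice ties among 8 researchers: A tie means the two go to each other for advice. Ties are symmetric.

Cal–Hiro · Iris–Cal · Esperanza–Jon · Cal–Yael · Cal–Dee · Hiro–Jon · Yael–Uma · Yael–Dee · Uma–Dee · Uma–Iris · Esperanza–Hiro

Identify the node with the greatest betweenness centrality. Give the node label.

Cal

Unnormalized betweenness of each node: Cal:13, Dee:4/3, Esperanza:0, Hiro:10, Iris:4/3, Jon:0, Uma:1, Yael:4/3.
Cal has the largest value, 13, making it the main broker — the node through which the most shortest paths run.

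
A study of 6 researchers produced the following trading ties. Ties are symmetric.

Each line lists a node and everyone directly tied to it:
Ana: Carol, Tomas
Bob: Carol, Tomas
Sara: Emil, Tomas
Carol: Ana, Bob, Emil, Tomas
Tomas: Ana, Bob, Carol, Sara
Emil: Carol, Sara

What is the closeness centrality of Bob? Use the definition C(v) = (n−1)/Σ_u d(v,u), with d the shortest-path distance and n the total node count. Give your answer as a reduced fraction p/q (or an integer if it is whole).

Distances from Bob: Ana:2, Carol:1, Emil:2, Sara:2, Tomas:1. Sum = 8.
n = 6, so closeness = 5/8.

5/8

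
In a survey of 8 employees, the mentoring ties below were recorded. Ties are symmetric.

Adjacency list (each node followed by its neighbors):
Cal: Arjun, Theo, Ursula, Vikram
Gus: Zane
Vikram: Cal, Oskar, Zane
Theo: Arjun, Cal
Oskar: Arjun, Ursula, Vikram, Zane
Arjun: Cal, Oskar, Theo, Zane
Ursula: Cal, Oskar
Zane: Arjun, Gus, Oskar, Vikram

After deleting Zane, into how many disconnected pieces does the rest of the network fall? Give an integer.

2

Without Zane, the remaining ties split the others into: {Arjun, Cal, Oskar, Theo, Ursula, Vikram}; {Gus}.
That's 2 separate components.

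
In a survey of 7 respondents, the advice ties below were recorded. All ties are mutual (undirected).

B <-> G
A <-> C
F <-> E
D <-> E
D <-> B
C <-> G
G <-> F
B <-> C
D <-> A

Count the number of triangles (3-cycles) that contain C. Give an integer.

1

C's neighbors: A, B, and G.
Neighbor pairs that are themselves tied: C–B–G. Each forms one triangle with C, for 1 in total.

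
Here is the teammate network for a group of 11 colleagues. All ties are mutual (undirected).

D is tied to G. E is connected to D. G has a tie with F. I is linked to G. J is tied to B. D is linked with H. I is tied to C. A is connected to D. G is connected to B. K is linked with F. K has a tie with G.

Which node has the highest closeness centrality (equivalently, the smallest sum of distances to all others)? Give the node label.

Farness (sum of distances to all others) for each node — A:27, B:22, C:31, D:18, E:27, F:23, G:15, H:27, I:22, J:31, K:23.
The smallest farness is 15, for G, so G has the highest closeness.

G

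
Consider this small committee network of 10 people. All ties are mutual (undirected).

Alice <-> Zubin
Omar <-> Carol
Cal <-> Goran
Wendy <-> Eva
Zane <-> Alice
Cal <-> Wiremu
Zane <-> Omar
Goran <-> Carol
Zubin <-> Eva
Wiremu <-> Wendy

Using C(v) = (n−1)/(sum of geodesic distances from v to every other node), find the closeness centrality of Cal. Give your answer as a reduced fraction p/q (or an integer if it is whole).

9/25

Distances from Cal: Alice:5, Carol:2, Eva:3, Goran:1, Omar:3, Wendy:2, Wiremu:1, Zane:4, Zubin:4. Sum = 25.
n = 10, so closeness = 9/25.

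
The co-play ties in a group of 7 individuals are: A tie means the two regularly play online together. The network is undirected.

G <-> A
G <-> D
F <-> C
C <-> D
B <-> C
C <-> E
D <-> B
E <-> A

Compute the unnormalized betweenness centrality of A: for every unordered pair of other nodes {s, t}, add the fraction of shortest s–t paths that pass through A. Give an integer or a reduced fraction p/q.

Pairs whose geodesics pass through A — G–E: 1.
All other pairs contribute 0.
Summing the contributions gives betweenness(A) = 1.

1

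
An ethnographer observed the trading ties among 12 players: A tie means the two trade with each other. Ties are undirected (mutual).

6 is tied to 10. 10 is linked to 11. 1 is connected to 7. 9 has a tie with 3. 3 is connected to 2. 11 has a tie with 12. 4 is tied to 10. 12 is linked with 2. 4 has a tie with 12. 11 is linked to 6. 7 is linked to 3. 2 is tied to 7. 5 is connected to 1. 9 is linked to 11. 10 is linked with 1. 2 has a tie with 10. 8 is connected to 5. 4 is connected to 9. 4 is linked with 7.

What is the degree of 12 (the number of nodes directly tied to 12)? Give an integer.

3

12 is directly tied to 2, 4, and 11. That is 3 neighbors, so the degree of 12 is 3.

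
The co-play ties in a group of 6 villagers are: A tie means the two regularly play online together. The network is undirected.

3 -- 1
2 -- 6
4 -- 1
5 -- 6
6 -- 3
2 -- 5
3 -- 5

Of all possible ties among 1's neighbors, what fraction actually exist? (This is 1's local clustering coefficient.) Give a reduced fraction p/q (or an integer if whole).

1's neighbors: 3 and 4 (k = 2).
Possible neighbor pairs: C(2,2) = 1. Edges among them: none → e = 0.
Clustering(1) = 0/1.

0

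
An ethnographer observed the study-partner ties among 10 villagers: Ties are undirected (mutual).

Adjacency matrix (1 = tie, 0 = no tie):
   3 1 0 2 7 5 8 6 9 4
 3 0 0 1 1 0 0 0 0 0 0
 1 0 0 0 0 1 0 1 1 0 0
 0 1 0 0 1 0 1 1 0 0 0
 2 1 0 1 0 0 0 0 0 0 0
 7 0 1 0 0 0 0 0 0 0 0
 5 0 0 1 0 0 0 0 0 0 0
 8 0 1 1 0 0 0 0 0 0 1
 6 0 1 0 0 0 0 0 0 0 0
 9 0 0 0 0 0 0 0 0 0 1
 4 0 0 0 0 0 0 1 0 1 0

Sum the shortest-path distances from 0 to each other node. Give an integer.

17

Distances from 0: 1:2, 2:1, 3:1, 4:2, 5:1, 6:3, 7:3, 8:1, 9:3.
Sum = 2 + 1 + 1 + 2 + 1 + 3 + 3 + 1 + 3 = 17.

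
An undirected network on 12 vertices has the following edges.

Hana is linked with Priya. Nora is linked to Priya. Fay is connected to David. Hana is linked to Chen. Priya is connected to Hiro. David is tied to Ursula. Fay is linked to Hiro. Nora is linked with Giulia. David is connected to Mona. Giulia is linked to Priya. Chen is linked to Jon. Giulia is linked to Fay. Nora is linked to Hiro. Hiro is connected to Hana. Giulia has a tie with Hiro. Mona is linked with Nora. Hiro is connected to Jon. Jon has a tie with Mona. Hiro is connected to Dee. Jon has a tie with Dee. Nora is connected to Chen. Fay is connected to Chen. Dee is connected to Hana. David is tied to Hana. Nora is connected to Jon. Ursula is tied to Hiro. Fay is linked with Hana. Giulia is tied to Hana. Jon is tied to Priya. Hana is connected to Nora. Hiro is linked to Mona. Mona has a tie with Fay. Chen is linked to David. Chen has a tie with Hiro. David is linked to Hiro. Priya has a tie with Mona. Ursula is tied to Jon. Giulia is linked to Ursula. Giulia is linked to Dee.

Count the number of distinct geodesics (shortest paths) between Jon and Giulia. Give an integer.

5

The shortest distance is 2. The length-2 paths are: Jon–Priya–Giulia; Jon–Hiro–Giulia; Jon–Ursula–Giulia; Jon–Nora–Giulia; Jon–Dee–Giulia.
That gives 5 distinct shortest paths.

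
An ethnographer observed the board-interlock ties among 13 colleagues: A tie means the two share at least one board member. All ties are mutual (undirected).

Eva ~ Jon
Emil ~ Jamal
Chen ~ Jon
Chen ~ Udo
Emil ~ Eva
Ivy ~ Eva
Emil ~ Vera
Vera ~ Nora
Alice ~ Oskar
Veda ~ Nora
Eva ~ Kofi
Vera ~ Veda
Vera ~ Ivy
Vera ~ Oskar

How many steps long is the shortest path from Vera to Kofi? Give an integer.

One shortest route is Vera – Ivy – Eva – Kofi, which uses 3 edges, and at distance 2 from Vera we only reach {Alice, Eva, Jamal}, which does not include Kofi. So d(Vera,Kofi) = 3.

3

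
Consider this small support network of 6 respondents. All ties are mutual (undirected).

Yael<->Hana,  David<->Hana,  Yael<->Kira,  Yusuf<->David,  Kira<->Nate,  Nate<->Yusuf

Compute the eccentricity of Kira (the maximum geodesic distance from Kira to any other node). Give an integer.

Distances from Kira: David:3, Hana:2, Nate:1, Yael:1, Yusuf:2.
The largest is 3 (to David), so the eccentricity of Kira is 3.

3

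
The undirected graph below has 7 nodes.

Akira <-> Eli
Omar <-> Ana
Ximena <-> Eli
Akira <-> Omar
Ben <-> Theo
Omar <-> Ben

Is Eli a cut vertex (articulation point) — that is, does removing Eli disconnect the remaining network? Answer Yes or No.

Yes

Removing Eli leaves {Akira, Ana, Ben, Omar, and Theo} with no path to {Ximena}, so the network splits into 2 components. Eli is a cut vertex.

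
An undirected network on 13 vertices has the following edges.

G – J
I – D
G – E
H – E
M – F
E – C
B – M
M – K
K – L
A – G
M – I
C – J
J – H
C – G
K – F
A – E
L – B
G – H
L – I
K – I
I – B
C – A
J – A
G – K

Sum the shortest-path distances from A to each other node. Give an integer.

28

Distances from A: B:4, C:1, D:4, E:1, F:3, G:1, H:2, I:3, J:1, K:2, L:3, M:3.
Sum = 4 + 1 + 4 + 1 + 3 + 1 + 2 + 3 + 1 + 2 + 3 + 3 = 28.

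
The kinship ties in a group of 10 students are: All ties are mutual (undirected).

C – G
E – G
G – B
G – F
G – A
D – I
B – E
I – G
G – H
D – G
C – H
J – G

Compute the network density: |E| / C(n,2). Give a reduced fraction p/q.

There are 12 edges and 10 nodes, so the maximum possible is C(10,2) = 45.
Density = 12/45 = 4/15.

4/15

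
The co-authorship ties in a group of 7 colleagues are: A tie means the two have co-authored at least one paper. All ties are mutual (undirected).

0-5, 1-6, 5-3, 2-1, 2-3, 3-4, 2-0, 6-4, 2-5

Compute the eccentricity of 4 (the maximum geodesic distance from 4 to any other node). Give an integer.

Distances from 4: 0:3, 1:2, 2:2, 3:1, 5:2, 6:1.
The largest is 3 (to 0), so the eccentricity of 4 is 3.

3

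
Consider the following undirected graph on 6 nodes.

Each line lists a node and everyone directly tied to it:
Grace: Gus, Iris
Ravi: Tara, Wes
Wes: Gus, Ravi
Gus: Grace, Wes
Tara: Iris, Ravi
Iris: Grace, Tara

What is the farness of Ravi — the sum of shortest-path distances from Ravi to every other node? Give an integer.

Distances from Ravi: Grace:3, Gus:2, Iris:2, Tara:1, Wes:1.
Sum = 3 + 2 + 2 + 1 + 1 = 9.

9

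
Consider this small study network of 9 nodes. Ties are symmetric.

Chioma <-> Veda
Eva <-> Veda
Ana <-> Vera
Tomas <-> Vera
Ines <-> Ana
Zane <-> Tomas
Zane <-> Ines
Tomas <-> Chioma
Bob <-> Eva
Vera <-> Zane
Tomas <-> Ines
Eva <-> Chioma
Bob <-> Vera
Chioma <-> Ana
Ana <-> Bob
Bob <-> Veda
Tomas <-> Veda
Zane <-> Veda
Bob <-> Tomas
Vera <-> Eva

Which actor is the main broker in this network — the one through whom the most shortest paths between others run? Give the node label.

Unnormalized betweenness of each node: Ana:9/4, Bob:65/36, Chioma:14/9, Eva:5/6, Ines:3/4, Tomas:71/18, Veda:37/18, Vera:5/2, Zane:47/36.
Tomas has the largest value, 71/18, making it the main broker — the node through which the most shortest paths run.

Tomas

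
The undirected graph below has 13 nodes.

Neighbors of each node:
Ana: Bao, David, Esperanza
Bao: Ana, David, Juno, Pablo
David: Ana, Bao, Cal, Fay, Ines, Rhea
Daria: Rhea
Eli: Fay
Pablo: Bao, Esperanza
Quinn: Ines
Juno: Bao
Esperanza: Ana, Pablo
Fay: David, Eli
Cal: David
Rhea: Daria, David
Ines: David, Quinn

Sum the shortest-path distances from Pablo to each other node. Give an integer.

32

Distances from Pablo: Ana:2, Bao:1, Cal:3, Daria:4, David:2, Eli:4, Esperanza:1, Fay:3, Ines:3, Juno:2, Quinn:4, Rhea:3.
Sum = 2 + 1 + 3 + 4 + 2 + 4 + 1 + 3 + 3 + 2 + 4 + 3 = 32.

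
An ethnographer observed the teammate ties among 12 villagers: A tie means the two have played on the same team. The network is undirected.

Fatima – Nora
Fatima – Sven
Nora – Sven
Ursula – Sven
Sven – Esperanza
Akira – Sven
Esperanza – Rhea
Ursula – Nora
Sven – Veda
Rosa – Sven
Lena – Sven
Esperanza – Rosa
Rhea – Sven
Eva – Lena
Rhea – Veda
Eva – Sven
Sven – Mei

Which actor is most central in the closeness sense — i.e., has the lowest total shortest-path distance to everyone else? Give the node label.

Farness (sum of distances to all others) for each node — Akira:21, Esperanza:19, Eva:20, Fatima:20, Lena:20, Mei:21, Nora:19, Rhea:19, Rosa:20, Sven:11, Ursula:20, Veda:20.
The smallest farness is 11, for Sven, so Sven has the highest closeness.

Sven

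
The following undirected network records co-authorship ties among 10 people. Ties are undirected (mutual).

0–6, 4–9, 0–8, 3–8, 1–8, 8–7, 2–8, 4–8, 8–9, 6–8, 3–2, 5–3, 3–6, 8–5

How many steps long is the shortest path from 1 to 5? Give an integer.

One shortest route is 1 – 8 – 5, which uses 2 edges, and 1 and 5 are not directly tied, so nothing shorter exists. So d(1,5) = 2.

2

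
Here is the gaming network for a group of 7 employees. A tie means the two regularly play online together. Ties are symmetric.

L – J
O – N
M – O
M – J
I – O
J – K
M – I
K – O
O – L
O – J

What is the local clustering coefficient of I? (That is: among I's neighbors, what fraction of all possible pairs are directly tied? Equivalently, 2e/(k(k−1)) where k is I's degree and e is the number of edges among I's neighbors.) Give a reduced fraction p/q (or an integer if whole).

1

I's neighbors: M and O (k = 2).
Possible neighbor pairs: C(2,2) = 1. Edges among them: M–O → e = 1.
Clustering(I) = 1/1.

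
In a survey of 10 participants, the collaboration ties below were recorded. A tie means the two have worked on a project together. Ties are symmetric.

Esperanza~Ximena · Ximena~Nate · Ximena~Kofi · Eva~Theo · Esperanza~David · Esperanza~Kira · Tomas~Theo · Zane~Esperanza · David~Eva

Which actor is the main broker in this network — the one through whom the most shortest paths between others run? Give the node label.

Unnormalized betweenness of each node: David:18, Esperanza:27, Eva:14, Kira:0, Kofi:0, Nate:0, Theo:8, Tomas:0, Ximena:15, Zane:0.
Esperanza has the largest value, 27, making it the main broker — the node through which the most shortest paths run.

Esperanza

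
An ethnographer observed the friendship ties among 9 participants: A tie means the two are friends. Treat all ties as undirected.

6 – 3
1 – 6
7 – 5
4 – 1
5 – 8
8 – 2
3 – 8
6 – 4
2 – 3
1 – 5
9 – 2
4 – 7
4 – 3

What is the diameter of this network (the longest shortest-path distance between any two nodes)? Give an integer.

4

Eccentricity of each node (its greatest distance to any other): 1:4, 2:3, 3:2, 4:3, 5:3, 6:3, 7:4, 8:2, 9:4.
The maximum eccentricity is 4, realized for instance by the pair 1–9 via 1 – 5 – 8 – 2 – 9. So the diameter is 4.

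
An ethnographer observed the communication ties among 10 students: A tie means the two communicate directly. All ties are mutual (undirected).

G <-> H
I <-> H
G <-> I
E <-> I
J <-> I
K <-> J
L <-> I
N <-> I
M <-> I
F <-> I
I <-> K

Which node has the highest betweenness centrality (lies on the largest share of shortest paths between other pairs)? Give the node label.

I

Unnormalized betweenness of each node: E:0, F:0, G:0, H:0, I:34, J:0, K:0, L:0, M:0, N:0.
I has the largest value, 34, making it the main broker — the node through which the most shortest paths run.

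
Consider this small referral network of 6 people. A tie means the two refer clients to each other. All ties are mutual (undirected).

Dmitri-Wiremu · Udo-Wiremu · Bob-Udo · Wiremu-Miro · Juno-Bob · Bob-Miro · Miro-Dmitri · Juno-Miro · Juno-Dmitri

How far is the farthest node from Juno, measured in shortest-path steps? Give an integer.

2

Distances from Juno: Bob:1, Dmitri:1, Miro:1, Udo:2, Wiremu:2.
The largest is 2 (to Wiremu and Udo), so the eccentricity of Juno is 2.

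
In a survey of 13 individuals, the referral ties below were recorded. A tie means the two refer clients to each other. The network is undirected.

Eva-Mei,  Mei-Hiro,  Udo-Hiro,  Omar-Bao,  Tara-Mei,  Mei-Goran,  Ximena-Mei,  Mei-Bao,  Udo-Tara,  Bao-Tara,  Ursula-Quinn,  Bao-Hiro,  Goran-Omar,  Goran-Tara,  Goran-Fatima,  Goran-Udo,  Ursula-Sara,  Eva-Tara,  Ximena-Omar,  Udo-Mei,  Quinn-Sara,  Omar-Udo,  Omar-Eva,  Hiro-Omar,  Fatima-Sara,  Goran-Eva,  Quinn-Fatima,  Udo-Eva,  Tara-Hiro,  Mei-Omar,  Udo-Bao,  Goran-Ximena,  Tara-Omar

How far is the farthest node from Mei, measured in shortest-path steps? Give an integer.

Distances from Mei: Bao:1, Eva:1, Fatima:2, Goran:1, Hiro:1, Omar:1, Quinn:3, Sara:3, Tara:1, Udo:1, Ursula:4, Ximena:1.
The largest is 4 (to Ursula), so the eccentricity of Mei is 4.

4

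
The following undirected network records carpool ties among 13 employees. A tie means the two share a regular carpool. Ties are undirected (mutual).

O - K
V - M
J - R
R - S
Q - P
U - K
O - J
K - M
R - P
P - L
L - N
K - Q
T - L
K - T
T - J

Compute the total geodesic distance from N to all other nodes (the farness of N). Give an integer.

Distances from N: J:3, K:3, L:1, M:4, O:4, P:2, Q:3, R:3, S:4, T:2, U:4, V:5.
Sum = 3 + 3 + 1 + 4 + 4 + 2 + 3 + 3 + 4 + 2 + 4 + 5 = 38.

38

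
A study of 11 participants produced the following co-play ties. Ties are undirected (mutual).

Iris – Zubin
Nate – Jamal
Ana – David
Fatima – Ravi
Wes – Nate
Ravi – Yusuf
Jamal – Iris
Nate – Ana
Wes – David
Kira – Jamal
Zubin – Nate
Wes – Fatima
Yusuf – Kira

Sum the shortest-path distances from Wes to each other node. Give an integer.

Distances from Wes: Ana:2, David:1, Fatima:1, Iris:3, Jamal:2, Kira:3, Nate:1, Ravi:2, Yusuf:3, Zubin:2.
Sum = 2 + 1 + 1 + 3 + 2 + 3 + 1 + 2 + 3 + 2 = 20.

20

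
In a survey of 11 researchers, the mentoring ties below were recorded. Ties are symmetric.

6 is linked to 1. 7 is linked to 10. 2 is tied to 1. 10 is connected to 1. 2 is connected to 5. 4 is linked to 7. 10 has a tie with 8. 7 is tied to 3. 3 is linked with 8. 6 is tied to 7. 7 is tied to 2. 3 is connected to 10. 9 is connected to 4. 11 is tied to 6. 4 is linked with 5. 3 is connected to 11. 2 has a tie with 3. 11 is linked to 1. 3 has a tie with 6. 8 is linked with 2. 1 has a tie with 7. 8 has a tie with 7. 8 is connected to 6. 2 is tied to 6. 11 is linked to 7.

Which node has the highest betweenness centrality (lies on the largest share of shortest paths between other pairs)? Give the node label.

7

Unnormalized betweenness of each node: 1:89/60, 2:131/20, 3:109/60, 4:99/10, 5:1, 6:37/30, 7:47/3, 8:7/10, 9:0, 10:9/20, 11:1/5.
7 has the largest value, 47/3, making it the main broker — the node through which the most shortest paths run.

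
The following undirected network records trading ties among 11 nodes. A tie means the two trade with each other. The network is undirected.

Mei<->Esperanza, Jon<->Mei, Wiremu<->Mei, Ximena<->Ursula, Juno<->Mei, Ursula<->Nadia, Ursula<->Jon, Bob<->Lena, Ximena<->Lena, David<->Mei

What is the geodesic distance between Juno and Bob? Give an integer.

6

One shortest route is Juno – Mei – Jon – Ursula – Ximena – Lena – Bob, which uses 6 edges, and at distance 5 from Juno we only reach {Lena}, which does not include Bob. So d(Juno,Bob) = 6.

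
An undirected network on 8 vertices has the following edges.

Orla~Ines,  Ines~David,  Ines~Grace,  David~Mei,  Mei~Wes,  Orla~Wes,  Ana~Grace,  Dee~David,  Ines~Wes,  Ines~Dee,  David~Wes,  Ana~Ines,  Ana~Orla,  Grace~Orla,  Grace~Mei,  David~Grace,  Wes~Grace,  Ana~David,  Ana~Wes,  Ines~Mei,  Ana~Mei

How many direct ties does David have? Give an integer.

David is directly tied to Ana, Dee, Grace, Ines, Mei, and Wes. That is 6 neighbors, so the degree of David is 6.

6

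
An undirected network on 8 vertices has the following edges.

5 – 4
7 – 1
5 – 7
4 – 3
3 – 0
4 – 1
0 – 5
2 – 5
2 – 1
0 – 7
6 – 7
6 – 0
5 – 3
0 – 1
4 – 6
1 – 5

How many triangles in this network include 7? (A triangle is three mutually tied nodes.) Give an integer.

7's neighbors: 0, 1, 5, and 6.
Neighbor pairs that are themselves tied: 7–0–1; 7–0–5; 7–0–6; 7–1–5. Each forms one triangle with 7, for 4 in total.

4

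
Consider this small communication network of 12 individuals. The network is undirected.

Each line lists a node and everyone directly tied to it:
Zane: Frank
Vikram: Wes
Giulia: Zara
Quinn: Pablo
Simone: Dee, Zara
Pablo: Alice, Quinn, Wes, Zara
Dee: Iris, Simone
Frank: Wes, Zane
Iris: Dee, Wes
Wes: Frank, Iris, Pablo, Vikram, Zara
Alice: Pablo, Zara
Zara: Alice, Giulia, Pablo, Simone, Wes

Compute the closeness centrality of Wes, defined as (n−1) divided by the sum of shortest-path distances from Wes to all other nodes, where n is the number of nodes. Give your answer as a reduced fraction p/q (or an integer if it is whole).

11/17

Distances from Wes: Alice:2, Dee:2, Frank:1, Giulia:2, Iris:1, Pablo:1, Quinn:2, Simone:2, Vikram:1, Zane:2, Zara:1. Sum = 17.
n = 12, so closeness = 11/17.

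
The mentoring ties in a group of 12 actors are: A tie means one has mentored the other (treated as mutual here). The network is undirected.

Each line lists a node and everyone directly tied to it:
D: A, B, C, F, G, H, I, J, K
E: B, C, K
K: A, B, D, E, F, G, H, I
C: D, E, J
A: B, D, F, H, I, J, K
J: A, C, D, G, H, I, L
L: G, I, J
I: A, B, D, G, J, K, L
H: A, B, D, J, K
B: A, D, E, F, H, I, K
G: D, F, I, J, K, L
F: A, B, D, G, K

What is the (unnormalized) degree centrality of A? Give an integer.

A is directly tied to B, D, F, H, I, J, and K. That is 7 neighbors, so the degree of A is 7.

7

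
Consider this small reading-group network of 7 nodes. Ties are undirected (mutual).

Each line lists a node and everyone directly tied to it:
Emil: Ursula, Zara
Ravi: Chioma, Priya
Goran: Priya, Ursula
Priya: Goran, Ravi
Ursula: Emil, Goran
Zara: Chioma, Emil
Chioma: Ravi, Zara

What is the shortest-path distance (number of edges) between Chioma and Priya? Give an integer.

One shortest route is Chioma – Ravi – Priya, which uses 2 edges, and Chioma and Priya are not directly tied, so nothing shorter exists. So d(Chioma,Priya) = 2.

2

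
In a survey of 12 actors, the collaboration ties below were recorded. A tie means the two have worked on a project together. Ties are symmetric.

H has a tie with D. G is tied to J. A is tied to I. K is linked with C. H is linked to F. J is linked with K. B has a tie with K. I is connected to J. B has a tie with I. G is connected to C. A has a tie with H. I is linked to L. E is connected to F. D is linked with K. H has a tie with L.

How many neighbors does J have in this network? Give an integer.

3

J is directly tied to G, I, and K. That is 3 neighbors, so the degree of J is 3.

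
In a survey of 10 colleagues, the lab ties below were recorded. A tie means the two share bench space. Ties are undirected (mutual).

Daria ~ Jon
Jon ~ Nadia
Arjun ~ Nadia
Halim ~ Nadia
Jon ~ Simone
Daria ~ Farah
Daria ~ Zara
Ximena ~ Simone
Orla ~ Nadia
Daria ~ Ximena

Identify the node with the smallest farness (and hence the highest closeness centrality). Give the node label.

Jon

Farness (sum of distances to all others) for each node — Arjun:25, Daria:17, Farah:25, Halim:25, Jon:15, Nadia:17, Orla:25, Simone:21, Ximena:23, Zara:25.
The smallest farness is 15, for Jon, so Jon has the highest closeness.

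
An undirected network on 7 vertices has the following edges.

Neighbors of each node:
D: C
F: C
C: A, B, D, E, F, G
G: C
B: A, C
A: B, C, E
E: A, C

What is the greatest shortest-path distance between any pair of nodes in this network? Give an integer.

2

Eccentricity of each node (its greatest distance to any other): A:2, B:2, C:1, D:2, E:2, F:2, G:2.
The maximum eccentricity is 2, realized for instance by the pair E–G via E – C – G. So the diameter is 2.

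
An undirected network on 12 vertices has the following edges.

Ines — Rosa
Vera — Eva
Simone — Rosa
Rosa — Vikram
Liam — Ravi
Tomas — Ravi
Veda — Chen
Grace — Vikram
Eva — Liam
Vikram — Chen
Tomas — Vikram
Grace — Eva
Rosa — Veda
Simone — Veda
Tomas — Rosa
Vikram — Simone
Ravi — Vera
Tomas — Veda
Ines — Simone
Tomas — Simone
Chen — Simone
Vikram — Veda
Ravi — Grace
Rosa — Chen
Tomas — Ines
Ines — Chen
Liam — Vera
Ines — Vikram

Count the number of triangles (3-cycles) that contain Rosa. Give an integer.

Rosa's neighbors: Chen, Ines, Simone, Tomas, Veda, and Vikram.
Neighbor pairs that are themselves tied: Rosa–Chen–Ines; Rosa–Chen–Simone; Rosa–Chen–Veda; Rosa–Chen–Vikram; Rosa–Ines–Simone; Rosa–Ines–Tomas; Rosa–Ines–Vikram; Rosa–Simone–Tomas; Rosa–Simone–Veda; Rosa–Simone–Vikram; Rosa–Tomas–Veda; Rosa–Tomas–Vikram; Rosa–Veda–Vikram. Each forms one triangle with Rosa, for 13 in total.

13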